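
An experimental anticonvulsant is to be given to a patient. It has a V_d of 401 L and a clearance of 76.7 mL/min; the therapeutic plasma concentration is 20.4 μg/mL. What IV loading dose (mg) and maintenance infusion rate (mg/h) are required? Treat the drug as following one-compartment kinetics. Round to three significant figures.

LD = Vd · C_target = 401.0 × 20.4 = 8180 mg
CL = 76.7 mL/min = 76.7 × 0.06 = 4.602 L/h
Maintenance infusion rate = CL × Css = 4.602 × 20.4 = 93.88 mg/h

(a) 8180 mg; (b) 93.9 mg/h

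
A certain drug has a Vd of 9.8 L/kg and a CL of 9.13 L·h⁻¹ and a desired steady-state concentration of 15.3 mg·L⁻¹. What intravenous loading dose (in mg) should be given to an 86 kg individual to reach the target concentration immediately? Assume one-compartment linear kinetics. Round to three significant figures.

12900 mg

Vd = 9.8 L/kg × 86 kg = 842.8 L
LD = Vd × C = 842.8 × 15.30 = 12890 mg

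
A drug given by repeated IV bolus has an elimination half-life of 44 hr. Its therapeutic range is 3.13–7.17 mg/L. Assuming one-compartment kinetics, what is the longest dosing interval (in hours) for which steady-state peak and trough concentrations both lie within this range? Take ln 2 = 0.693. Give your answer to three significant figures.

52.6 h

k = 0.693 / t½ = 0.693 / 44 = 0.01575 h⁻¹
Between IV bolus doses, concentration decays as C = C₀·e^(−kτ), so C_peak/C_trough = e^(kτ).
τ_max = ln(C_peak/C_trough) / k = ln(7.17/3.13) / 0.01575 = 0.8289 / 0.01575 = 52.63 h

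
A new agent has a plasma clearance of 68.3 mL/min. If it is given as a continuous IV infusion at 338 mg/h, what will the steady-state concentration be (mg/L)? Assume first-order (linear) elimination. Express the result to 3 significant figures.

82.5 mg/L

CL = 68.3 mL/min × 60/1000 = 4.098 L/h
Css = rate / CL = 338 / 4.098 = 82.48 mg/L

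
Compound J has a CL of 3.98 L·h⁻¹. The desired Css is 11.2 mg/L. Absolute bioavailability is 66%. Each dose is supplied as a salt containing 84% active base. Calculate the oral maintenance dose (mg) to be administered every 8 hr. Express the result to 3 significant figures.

643 mg

At steady state, dose per interval replaces the amount cleared in that interval: F·S·D/τ = CL·Css.
D = CL × Css × τ / F / S = 3.980 × 11.2 × 8 / 0.66 / 0.84 = 643.2 mg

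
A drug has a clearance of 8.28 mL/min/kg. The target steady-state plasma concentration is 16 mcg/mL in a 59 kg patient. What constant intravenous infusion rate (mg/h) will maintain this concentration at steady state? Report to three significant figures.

CL = 8.28 mL/min/kg × 59 kg = 488.5 mL/min = 488.5 × 60/1000 = 29.31 L/h
Infusion rate = CL · Css = 29.31 L/h × 16 mg/L = 469.0 mg/h

469 mg/h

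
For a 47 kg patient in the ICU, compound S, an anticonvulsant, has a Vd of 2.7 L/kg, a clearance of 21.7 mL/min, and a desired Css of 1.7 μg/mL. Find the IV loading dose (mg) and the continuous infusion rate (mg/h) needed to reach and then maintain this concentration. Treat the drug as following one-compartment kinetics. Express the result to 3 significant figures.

Vd(total) = 47 kg × 2.7 L/kg = 126.9 L
Loading dose = Vd × C = 126.9 × 1.7 = 215.7 mg
CL = 21.7 mL/min = 21.7 × 0.06 = 1.302 L/h
Infusion rate = 1.302 L/h × 1.7 mg/L = 2.213 mg/h

(a) 216 mg; (b) 2.21 mg/h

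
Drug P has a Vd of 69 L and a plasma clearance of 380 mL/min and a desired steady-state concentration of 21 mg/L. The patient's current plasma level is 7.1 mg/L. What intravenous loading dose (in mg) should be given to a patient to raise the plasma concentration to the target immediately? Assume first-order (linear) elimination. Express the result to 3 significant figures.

959 mg

Concentration deficit ΔC = 21 − 7.1 = 13.90 mg/L
LD = Vd × ΔC = 69.00 × 13.90 = 959.1 mg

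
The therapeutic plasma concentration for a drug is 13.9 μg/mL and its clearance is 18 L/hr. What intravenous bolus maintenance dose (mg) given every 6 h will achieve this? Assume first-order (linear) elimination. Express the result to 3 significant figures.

1500 mg

D = CL × Css × τ = 18.00 × 13.9 × 6 = 1501 mg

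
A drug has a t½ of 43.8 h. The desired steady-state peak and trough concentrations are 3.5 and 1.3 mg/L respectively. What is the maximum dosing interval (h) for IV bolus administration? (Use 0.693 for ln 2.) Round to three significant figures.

62.6 h

k = 0.693 / t½ = 0.693 / 43.8 = 0.01582 h⁻¹
Between IV bolus doses, concentration decays as C = C₀·e^(−kτ), so C_peak/C_trough = e^(kτ).
τ_max = ln(C_peak/C_trough) / k = ln(3.5/1.3) / 0.01582 = 0.9904 / 0.01582 = 62.60 h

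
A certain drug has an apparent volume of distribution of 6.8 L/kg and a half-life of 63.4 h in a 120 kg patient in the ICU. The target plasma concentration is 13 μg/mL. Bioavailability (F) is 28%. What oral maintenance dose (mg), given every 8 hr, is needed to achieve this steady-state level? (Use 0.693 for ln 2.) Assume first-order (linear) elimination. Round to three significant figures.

3310 mg

Vd = 6.8 L/kg × 120 kg = 816.0 L
CL = 0.693 × Vd / t½ = 0.693 × 816.0 / 63.4 = 8.919 L/h
D = CL × Css × τ / F = 8.919 × 13 × 8 / 0.28 = 3313 mg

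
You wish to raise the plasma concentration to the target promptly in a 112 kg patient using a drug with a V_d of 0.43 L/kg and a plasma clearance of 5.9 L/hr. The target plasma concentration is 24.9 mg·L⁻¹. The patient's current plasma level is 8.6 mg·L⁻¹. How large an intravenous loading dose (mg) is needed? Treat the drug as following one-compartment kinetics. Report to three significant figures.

785 mg

Total Vd = 0.43 × 112 = 48.16 L
Concentration deficit ΔC = 24.9 − 8.6 = 16.30 mg/L
LD = Vd × ΔC = 48.16 × 16.30 = 785.0 mg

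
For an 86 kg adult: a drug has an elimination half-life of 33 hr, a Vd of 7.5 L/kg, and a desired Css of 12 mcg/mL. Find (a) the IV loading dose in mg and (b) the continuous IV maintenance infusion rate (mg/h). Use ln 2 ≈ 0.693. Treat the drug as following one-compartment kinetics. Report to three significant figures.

(a) 7740 mg; (b) 163 mg/h

Total Vd = 7.5 × 86 = 645.0 L
LD = Vd × C = 645.0 × 12 = 7740 mg
CL = 0.693 × Vd / t½ = 0.693 × 645.0 / 33 = 13.55 L/h
Infusion rate = CL × Css = 13.55 × 12 = 162.6 mg/h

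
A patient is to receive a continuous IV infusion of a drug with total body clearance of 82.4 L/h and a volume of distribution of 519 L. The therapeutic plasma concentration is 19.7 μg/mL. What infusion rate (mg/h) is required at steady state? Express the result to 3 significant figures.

1620 mg/h

Infusion rate = CL · Css = 82.40 L/h × 19.7 mg/L = 1623 mg/h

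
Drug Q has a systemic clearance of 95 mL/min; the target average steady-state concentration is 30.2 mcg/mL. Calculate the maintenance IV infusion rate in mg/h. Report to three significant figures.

CL = 95 mL/min = 95 × 0.06 = 5.700 L/h
At steady state, infusion rate equals elimination rate: rate in = CL × Css.
Infusion rate = CL · Css = 5.700 L/h × 30.2 mg/L = 172.1 mg/h

172 mg/h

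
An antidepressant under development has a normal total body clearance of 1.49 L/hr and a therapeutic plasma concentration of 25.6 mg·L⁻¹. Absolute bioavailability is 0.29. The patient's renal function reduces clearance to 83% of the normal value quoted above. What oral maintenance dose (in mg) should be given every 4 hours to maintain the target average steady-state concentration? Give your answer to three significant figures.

Patient clearance = 0.83 × 1.490 = 1.237 L/h
At steady state, dose per interval replaces the amount cleared in that interval: F·D/τ = CL·Css.
D = CL × Css × τ / F = 1.237 × 25.6 × 4 / 0.29 = 436.8 mg

437 mg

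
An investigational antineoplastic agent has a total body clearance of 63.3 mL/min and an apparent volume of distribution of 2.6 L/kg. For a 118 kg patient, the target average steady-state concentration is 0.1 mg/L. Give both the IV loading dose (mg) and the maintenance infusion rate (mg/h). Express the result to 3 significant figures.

Total Vd = 2.6 × 118 = 306.8 L
Loading: fill Vd to C_target → 306.8 L × 0.1 mg/L = 30.68 mg
CL = 63.3 mL/min = 63.3 × 0.06 = 3.798 L/h
Maintenance: replace elimination → rate = CL × Css = 3.798 × 0.1 = 0.3798 mg/h

(a) 30.7 mg; (b) 0.380 mg/h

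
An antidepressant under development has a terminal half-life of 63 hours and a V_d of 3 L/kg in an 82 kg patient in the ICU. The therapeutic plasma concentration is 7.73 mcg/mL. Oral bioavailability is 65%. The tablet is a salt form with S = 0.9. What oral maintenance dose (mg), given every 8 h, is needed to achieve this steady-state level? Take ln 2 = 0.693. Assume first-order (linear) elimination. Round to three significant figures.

Total Vd = 3 × 82 = 246.0 L
k = 0.693/63 = 0.01100 h⁻¹, so CL = k·Vd = 0.01100 × 246.0 = 2.706 L/h
D = CL × Css × τ / F / S = 2.706 × 7.73 × 8 / 0.65 / 0.9 = 286.0 mg

286 mg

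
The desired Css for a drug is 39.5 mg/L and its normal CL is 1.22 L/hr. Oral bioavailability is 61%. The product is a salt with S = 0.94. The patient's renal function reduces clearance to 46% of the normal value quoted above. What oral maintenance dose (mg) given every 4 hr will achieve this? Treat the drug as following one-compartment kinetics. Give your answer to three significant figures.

155 mg

Patient clearance = 0.46 × 1.220 = 0.5612 L/h
At steady state, dose per interval replaces the amount cleared in that interval: F·S·D/τ = CL·Css.
D = CL × Css × τ / F / S = 0.5612 × 39.5 × 4 / 0.61 / 0.94 = 154.6 mg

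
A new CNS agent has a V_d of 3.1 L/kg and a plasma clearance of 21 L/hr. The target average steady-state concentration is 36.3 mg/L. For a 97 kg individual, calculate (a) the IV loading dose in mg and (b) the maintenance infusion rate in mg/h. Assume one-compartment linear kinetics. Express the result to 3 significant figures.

Vd = 3.1 L/kg × 97 kg = 300.7 L
LD = Vd · C_target = 300.7 × 36.3 = 10920 mg
Maintenance: replace elimination → rate = CL × Css = 21.00 × 36.3 = 762.3 mg/h

(a) 10900 mg; (b) 762 mg/h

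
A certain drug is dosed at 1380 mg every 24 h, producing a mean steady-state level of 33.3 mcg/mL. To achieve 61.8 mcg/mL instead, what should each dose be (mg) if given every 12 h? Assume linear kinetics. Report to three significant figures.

1280 mg

For first-order elimination, Css ∝ F·D/(CL·τ); F and CL are unchanged, so Css ∝ D/τ.
D₂ = D₁ × (Css,target / Css,current) × (τ₂/τ₁) = 1380 × (61.8/33.3) × (12/24) = 1281 mg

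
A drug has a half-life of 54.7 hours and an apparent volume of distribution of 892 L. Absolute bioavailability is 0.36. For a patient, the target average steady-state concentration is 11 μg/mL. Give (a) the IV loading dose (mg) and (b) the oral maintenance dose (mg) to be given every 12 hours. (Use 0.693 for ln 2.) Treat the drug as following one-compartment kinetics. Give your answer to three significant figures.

LD = Vd × C = 892.0 × 11 = 9812 mg
CL = 0.693 × Vd / t½ = 0.693 × 892.0 / 54.7 = 11.30 L/h
D = CL × Css × τ / F = 11.30 × 11 × 12 / 0.36 = 4143 mg

(a) 9810 mg; (b) 4140 mg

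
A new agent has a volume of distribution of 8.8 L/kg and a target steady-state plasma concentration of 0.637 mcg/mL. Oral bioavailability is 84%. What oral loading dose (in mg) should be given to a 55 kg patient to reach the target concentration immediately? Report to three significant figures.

Vd(total) = 55 kg × 8.8 L/kg = 484.0 L
The loading dose fills Vd to the target concentration.
LD = Vd × C / F = 484.0 × 0.6370 / 0.84 = 367.0 mg

367 mg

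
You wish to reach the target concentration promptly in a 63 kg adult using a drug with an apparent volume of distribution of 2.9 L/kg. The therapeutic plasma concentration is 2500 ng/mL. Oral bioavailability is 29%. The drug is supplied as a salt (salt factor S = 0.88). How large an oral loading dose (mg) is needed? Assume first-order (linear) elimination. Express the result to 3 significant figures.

1790 mg

Vd(total) = 63 kg × 2.9 L/kg = 182.7 L
C = 2500 ng/mL = 2.500 mg/L
LD = Vd × C / F / S = 182.7 × 2.500 / 0.29 / 0.88 = 1790 mg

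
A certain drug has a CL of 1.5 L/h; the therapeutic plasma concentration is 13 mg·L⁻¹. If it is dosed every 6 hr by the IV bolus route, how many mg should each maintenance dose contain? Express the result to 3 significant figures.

D = CL × Css × τ = 1.500 × 13 × 6 = 117.0 mg

117 mg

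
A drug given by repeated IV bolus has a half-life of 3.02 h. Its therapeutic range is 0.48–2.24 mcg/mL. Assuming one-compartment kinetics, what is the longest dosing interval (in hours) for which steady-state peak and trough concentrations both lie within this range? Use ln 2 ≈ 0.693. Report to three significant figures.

k = 0.693 / t½ = 0.693 / 3.02 = 0.2295 h⁻¹
Between IV bolus doses, concentration decays as C = C₀·e^(−kτ), so C_peak/C_trough = e^(kτ).
τ_max = ln(C_peak/C_trough) / k = ln(2.24/0.48) / 0.2295 = 1.540 / 0.2295 = 6.710 h

6.71 h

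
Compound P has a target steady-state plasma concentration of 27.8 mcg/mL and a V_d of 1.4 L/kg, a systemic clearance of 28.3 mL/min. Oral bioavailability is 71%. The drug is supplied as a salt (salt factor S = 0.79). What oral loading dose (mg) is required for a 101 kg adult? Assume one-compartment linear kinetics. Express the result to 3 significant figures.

Vd(total) = 101 kg × 1.4 L/kg = 141.4 L
The loading dose fills Vd to the target concentration.
LD = Vd × C / F / S = 141.4 × 27.80 / 0.71 / 0.79 = 7008 mg

7010 mg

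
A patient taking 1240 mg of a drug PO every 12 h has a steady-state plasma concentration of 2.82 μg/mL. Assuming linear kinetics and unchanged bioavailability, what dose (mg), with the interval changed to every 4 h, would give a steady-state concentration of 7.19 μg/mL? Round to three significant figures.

With linear kinetics, Css is proportional to dose rate (D/τ) at fixed clearance.
D₂ = D₁ × (Css,target / Css,current) × (τ₂/τ₁) = 1240 × (7.19/2.82) × (4/12) = 1054 mg

1050 mg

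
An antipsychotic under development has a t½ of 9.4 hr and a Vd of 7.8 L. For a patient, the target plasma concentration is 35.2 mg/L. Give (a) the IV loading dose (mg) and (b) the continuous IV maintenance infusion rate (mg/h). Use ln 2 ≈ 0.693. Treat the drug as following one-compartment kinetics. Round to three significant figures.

(a) 275 mg; (b) 20.2 mg/h

LD = Vd × C = 7.800 × 35.2 = 274.6 mg
CL = 0.693 × Vd / t½ = 0.693 × 7.800 / 9.4 = 0.5750 L/h
Infusion rate = CL × Css = 0.5750 × 35.2 = 20.24 mg/h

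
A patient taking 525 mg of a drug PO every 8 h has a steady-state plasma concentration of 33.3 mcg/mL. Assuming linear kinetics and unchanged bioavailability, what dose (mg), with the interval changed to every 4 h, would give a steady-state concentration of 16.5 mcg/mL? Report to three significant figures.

For first-order elimination, Css ∝ F·D/(CL·τ); F and CL are unchanged, so Css ∝ D/τ.
D₂ = D₁ × (Css,target / Css,current) × (τ₂/τ₁) = 525 × (16.5/33.3) × (4/8) = 130.1 mg

130 mg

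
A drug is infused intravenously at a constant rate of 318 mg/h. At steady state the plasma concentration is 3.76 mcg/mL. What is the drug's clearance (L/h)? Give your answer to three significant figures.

84.6 L/h

At steady state, infusion rate = CL × Css, so CL = rate / Css.
CL = 318 / 3.76 = 84.57 L/h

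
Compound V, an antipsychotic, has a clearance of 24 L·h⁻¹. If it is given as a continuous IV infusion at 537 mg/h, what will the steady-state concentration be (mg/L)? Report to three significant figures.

Css = rate / CL = 537 / 24.00 = 22.38 mg/L

22.4 mg/L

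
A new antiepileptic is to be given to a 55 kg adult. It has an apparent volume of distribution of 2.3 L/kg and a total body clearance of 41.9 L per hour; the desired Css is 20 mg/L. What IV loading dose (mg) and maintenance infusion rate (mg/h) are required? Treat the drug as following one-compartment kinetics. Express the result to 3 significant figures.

Vd = 2.3 L/kg × 55 kg = 126.5 L
Loading: fill Vd to C_target → 126.5 L × 20 mg/L = 2530 mg
Maintenance infusion rate = CL × Css = 41.90 × 20 = 838.0 mg/h

(a) 2530 mg; (b) 838 mg/h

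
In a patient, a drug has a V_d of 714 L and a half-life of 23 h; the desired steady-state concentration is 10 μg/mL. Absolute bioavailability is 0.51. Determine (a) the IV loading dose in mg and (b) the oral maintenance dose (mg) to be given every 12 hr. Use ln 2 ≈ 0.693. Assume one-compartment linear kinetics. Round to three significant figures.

LD = Vd × C = 714.0 × 10 = 7140 mg
CL = 0.693 × Vd / t½ = 0.693 × 714.0 / 23 = 21.51 L/h
D = CL × Css × τ / F = 21.51 × 10 × 12 / 0.51 = 5061 mg

(a) 7140 mg; (b) 5060 mg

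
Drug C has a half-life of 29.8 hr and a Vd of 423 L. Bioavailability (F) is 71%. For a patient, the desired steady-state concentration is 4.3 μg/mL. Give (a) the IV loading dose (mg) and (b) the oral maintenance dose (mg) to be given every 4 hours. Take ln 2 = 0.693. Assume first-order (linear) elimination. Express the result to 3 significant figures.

LD = Vd × C = 423.0 × 4.3 = 1819 mg
CL = 0.693 × Vd / t½ = 0.693 × 423.0 / 29.8 = 9.837 L/h
D = CL × Css × τ / F = 9.837 × 4.3 × 4 / 0.71 = 238.3 mg

(a) 1820 mg; (b) 238 mg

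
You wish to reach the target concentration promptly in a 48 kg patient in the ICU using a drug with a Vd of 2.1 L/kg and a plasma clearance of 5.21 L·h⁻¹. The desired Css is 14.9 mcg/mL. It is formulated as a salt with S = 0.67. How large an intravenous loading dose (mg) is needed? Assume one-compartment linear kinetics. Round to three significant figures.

2240 mg

Vd = 2.1 L/kg × 48 kg = 100.8 L
LD = Vd × C / S = 100.8 × 14.90 / 0.67 = 2242 mg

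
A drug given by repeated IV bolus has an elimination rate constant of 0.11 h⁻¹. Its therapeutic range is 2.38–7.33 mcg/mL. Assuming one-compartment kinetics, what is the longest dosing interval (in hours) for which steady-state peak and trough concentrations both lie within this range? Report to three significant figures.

10.2 h

Between IV bolus doses, concentration decays as C = C₀·e^(−kτ), so C_peak/C_trough = e^(kτ).
τ_max = ln(C_peak/C_trough) / k = ln(7.33/2.38) / 0.1100 = 1.125 / 0.1100 = 10.23 h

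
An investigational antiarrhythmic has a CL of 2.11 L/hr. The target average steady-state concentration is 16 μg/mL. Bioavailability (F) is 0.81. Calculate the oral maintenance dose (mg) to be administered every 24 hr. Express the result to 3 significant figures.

D = CL × Css × τ / F = 2.110 × 16 × 24 / 0.81 = 1000 mg

1000 mg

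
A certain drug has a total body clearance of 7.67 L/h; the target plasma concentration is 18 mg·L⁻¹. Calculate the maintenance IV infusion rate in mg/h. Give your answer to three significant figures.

138 mg/h

Rate = CL × Css = 7.670 × 18 = 138.1 mg/h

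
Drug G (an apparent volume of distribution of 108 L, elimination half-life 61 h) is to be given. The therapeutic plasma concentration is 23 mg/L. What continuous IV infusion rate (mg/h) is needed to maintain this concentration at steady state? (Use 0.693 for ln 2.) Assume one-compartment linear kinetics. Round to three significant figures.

k = 0.693/61 = 0.01136 h⁻¹, so CL = k·Vd = 0.01136 × 108.0 = 1.227 L/h
Infusion rate = CL × Css = 1.227 × 23 = 28.22 mg/h

28.2 mg/h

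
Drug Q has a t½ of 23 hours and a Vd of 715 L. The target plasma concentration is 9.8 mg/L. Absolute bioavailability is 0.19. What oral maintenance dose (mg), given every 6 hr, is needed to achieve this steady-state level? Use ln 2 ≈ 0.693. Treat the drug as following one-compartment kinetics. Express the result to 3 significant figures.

6670 mg

CL = 0.693 × Vd / t½ = 0.693 × 715.0 / 23 = 21.54 L/h
D = CL × Css × τ / F = 21.54 × 9.8 × 6 / 0.19 = 6666 mg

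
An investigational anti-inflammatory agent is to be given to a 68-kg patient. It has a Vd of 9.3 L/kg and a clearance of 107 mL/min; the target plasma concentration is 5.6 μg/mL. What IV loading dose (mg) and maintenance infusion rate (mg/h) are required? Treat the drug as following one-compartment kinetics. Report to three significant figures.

Vd(total) = 68 kg × 9.3 L/kg = 632.4 L
Loading: fill Vd to C_target → 632.4 L × 5.6 mg/L = 3541 mg
CL = 107 mL/min × 60/1000 = 6.420 L/h
Infusion rate = 6.420 L/h × 5.6 mg/L = 35.95 mg/h

(a) 3540 mg; (b) 36.0 mg/h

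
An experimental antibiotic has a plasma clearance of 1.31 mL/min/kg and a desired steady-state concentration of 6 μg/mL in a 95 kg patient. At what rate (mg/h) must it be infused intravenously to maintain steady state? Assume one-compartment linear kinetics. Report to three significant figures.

CL = 1.31 mL/min/kg × 95 kg = 124.5 mL/min = 124.5 × 60/1000 = 7.470 L/h
At steady state, infusion rate equals elimination rate: rate in = CL × Css.
Infusion rate = CL · Css = 7.470 L/h × 6 mg/L = 44.82 mg/h

44.8 mg/h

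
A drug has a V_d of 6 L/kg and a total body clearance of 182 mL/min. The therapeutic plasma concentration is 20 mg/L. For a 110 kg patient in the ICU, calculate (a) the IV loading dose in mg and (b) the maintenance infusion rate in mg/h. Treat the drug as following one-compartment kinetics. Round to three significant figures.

Vd = 6 L/kg × 110 kg = 660.0 L
Loading dose = Vd × C = 660.0 × 20 = 13200 mg
Convert clearance: 182 mL/min × 60 min/h ÷ 1000 mL/L = 10.92 L/h
Infusion rate = 10.92 L/h × 20 mg/L = 218.4 mg/h

(a) 13200 mg; (b) 218 mg/h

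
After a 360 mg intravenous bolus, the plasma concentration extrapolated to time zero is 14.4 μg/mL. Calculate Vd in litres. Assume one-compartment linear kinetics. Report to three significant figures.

Immediately after an IV bolus, C₀ = Dose / Vd, so Vd = Dose / C₀.
Vd = 360 / 14.4 = 25.00 L

25.0 L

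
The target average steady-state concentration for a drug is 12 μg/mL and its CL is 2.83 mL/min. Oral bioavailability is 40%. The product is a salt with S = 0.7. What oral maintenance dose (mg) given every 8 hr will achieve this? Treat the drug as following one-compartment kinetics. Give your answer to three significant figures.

58.2 mg

Convert clearance: 2.83 mL/min × 60 min/h ÷ 1000 mL/L = 0.1698 L/h
At steady state, dose per interval replaces the amount cleared in that interval: F·S·D/τ = CL·Css.
D = CL × Css × τ / F / S = 0.1698 × 12 × 8 / 0.4 / 0.7 = 58.22 mg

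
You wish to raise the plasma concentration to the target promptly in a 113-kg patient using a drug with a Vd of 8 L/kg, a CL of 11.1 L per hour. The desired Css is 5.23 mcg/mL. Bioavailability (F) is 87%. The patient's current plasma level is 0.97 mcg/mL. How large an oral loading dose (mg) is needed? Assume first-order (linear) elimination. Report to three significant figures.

4430 mg

Total Vd = 8 × 113 = 904.0 L
Concentration deficit ΔC = 5.23 − 0.97 = 4.260 mg/L
LD = Vd × ΔC / F = 904.0 × 4.260 / 0.87 = 4426 mg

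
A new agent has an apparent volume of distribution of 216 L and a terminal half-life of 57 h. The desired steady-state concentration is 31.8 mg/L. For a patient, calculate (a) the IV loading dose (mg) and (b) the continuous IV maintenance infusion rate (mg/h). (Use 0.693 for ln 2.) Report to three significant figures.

(a) 6870 mg; (b) 83.5 mg/h

LD = Vd × C = 216.0 × 31.8 = 6869 mg
CL = 0.693 × Vd / t½ = 0.693 × 216.0 / 57 = 2.626 L/h
Infusion rate = CL × Css = 2.626 × 31.8 = 83.51 mg/h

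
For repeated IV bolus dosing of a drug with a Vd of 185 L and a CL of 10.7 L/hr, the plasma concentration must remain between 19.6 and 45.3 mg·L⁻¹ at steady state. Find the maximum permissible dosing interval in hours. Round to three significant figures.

14.5 h

k = CL / Vd = 10.70 / 185.0 = 0.05784 h⁻¹
Between IV bolus doses, concentration decays as C = C₀·e^(−kτ), so C_peak/C_trough = e^(kτ).
τ_max = ln(C_peak/C_trough) / k = ln(45.3/19.6) / 0.05784 = 0.8378 / 0.05784 = 14.48 h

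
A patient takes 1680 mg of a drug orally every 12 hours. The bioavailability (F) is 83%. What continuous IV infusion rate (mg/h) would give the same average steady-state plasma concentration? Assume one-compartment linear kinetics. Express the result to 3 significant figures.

116 mg/h

Equivalent systemic input: infusion rate = F·D/τ.
Rate = 0.83 × 1680 / 12 = 116.2 mg/h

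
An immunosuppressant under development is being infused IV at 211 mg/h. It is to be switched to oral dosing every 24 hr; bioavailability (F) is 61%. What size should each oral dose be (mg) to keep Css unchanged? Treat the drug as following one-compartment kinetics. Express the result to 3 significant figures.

To maintain the same Css, the systemic dosing rate must be unchanged: F·D/τ = infusion rate.
D = rate × τ / F = 211 × 24 / 0.61 = 8302 mg

8300 mg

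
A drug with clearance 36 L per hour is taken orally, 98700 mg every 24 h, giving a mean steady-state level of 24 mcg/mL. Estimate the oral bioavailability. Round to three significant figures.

F·D/τ = CL·Css at steady state → F = CL·Css·τ / D.
F = 36 × 24 × 24 / 98700 = 0.210

0.210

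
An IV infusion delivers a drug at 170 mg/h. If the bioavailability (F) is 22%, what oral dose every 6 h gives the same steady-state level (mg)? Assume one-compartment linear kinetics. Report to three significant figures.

To maintain the same Css, the systemic dosing rate must be unchanged: F·D/τ = infusion rate.
D = rate × τ / F = 170 × 6 / 0.22 = 4636 mg

4640 mg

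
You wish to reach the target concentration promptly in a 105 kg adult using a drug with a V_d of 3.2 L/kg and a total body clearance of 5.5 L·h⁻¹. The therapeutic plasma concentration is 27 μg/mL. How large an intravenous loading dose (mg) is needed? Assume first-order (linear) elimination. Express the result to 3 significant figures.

9070 mg

Total Vd = 3.2 × 105 = 336.0 L
LD = Vd × C = 336.0 × 27.00 = 9072 mg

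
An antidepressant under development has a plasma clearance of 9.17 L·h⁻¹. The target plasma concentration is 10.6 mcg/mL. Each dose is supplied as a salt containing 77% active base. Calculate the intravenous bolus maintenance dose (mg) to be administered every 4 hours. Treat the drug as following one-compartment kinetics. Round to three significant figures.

505 mg

D = CL × Css × τ / S = 9.170 × 10.6 × 4 / 0.77 = 504.9 mg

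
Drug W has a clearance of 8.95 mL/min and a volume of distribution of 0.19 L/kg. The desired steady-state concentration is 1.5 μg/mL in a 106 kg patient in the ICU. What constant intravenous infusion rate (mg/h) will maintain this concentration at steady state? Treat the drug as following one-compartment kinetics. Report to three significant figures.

0.806 mg/h

Convert clearance: 8.95 mL/min × 60 min/h ÷ 1000 mL/L = 0.5370 L/h
Infusion rate = CL · Css = 0.5370 L/h × 1.5 mg/L = 0.8055 mg/h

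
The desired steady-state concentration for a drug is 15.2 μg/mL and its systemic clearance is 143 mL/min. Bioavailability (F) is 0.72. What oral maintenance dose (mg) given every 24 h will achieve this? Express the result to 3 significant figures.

4350 mg

CL = 143 mL/min = 143 × 0.06 = 8.580 L/h
D = CL × Css × τ / F = 8.580 × 15.2 × 24 / 0.72 = 4347 mg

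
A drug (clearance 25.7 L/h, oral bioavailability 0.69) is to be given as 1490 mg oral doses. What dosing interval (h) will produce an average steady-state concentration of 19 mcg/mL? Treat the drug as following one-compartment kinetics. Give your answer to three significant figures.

F·D/τ = CL·Css → τ = F·D / (CL·Css).
τ = 0.69 × 1490 / (25.7 × 19) = 2.105 h

2.11 h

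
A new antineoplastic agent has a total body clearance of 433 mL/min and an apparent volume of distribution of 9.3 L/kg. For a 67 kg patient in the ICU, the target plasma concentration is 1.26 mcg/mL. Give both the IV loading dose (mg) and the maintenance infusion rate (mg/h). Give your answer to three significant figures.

Total Vd = 9.3 × 67 = 623.1 L
Loading dose = Vd × C = 623.1 × 1.26 = 785.1 mg
Convert clearance: 433 mL/min × 60 min/h ÷ 1000 mL/L = 25.98 L/h
Maintenance: replace elimination → rate = CL × Css = 25.98 × 1.26 = 32.73 mg/h

(a) 785 mg; (b) 32.7 mg/h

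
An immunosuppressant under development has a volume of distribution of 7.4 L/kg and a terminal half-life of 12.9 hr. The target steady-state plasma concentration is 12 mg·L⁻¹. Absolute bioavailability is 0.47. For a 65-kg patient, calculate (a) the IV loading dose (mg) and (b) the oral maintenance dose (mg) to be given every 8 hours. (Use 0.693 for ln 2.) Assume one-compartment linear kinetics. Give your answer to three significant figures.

(a) 5770 mg; (b) 5280 mg

Vd = 7.4 L/kg × 65 kg = 481.0 L
LD = Vd × C = 481.0 × 12 = 5772 mg
CL = 0.693 × Vd / t½ = 0.693 × 481.0 / 12.9 = 25.84 L/h
D = CL × Css × τ / F = 25.84 × 12 × 8 / 0.47 = 5278 mg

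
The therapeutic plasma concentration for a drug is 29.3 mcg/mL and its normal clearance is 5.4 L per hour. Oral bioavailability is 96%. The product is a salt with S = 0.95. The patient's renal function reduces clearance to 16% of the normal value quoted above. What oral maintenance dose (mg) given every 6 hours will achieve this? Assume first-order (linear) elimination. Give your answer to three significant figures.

Patient clearance = 0.16 × 5.400 = 0.8640 L/h
At steady state, dose per interval replaces the amount cleared in that interval: F·S·D/τ = CL·Css.
D = CL × Css × τ / F / S = 0.8640 × 29.3 × 6 / 0.96 / 0.95 = 166.5 mg

167 mg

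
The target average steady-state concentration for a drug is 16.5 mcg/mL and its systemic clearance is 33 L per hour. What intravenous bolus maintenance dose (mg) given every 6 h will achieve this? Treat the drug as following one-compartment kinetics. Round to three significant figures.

D = CL × Css × τ = 33.00 × 16.5 × 6 = 3267 mg

3270 mg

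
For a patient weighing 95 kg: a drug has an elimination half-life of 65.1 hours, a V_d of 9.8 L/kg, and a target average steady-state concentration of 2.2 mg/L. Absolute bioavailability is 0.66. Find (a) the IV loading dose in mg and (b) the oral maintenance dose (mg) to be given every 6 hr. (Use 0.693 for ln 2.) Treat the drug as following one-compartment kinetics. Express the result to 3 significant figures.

(a) 2050 mg; (b) 198 mg

Total Vd = 9.8 × 95 = 931.0 L
LD = Vd × C = 931.0 × 2.2 = 2048 mg
CL = 0.693 × Vd / t½ = 0.693 × 931.0 / 65.1 = 9.911 L/h
D = CL × Css × τ / F = 9.911 × 2.2 × 6 / 0.66 = 198.2 mg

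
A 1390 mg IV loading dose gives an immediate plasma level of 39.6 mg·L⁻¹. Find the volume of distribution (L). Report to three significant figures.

35.1 L

Immediately after an IV bolus, C₀ = Dose / Vd, so Vd = Dose / C₀.
Vd = 1390 / 39.6 = 35.10 L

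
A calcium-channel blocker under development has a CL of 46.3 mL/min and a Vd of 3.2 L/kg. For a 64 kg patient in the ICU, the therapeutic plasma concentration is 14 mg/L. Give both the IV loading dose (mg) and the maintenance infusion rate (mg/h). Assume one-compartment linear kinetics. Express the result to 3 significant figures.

Total Vd = 3.2 × 64 = 204.8 L
Loading dose = Vd × C = 204.8 × 14 = 2867 mg
CL = 46.3 mL/min = 46.3 × 0.06 = 2.778 L/h
Infusion rate = 2.778 L/h × 14 mg/L = 38.89 mg/h

(a) 2870 mg; (b) 38.9 mg/h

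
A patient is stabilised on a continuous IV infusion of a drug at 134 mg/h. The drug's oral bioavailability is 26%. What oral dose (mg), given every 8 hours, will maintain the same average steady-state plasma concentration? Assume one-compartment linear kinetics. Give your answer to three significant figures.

To maintain the same Css, the systemic dosing rate must be unchanged: F·D/τ = infusion rate.
D = rate × τ / F = 134 × 8 / 0.26 = 4123 mg

4120 mg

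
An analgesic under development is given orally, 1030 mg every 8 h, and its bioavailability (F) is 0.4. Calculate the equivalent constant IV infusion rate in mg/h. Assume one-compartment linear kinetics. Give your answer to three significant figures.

51.5 mg/h

Equivalent systemic input: infusion rate = F·D/τ.
Rate = 0.4 × 1030 / 8 = 51.50 mg/h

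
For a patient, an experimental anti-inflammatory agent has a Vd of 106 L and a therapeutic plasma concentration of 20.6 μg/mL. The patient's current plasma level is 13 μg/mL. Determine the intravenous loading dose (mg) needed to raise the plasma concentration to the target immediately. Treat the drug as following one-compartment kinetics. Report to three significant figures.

Concentration deficit ΔC = 20.6 − 13 = 7.600 mg/L
LD = Vd × ΔC = 106.0 × 7.600 = 805.6 mg

806 mg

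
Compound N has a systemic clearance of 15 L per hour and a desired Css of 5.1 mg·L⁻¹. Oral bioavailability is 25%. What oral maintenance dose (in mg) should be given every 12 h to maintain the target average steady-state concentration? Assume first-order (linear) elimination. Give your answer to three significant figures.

D = CL × Css × τ / F = 15.00 × 5.1 × 12 / 0.25 = 3672 mg

3670 mg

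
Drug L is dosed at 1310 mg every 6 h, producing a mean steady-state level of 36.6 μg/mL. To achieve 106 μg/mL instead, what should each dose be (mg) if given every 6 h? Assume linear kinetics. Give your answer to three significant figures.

3790 mg

For first-order elimination, Css ∝ F·D/(CL·τ); F and CL are unchanged, so Css ∝ D/τ.
D₂ = D₁ × (Css,target / Css,current) = 1310 × 106/36.6 = 3794 mg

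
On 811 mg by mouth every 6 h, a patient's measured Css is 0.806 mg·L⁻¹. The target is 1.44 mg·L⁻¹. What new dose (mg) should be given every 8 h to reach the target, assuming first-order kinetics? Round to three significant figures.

For first-order elimination, Css ∝ F·D/(CL·τ); F and CL are unchanged, so Css ∝ D/τ.
D₂ = D₁ × (Css,target / Css,current) × (τ₂/τ₁) = 811 × (1.44/0.806) × (8/6) = 1932 mg

1930 mg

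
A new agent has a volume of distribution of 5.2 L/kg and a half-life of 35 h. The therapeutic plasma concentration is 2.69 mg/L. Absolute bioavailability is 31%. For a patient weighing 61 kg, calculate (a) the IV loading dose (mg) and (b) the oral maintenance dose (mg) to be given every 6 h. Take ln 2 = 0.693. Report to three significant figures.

(a) 853 mg; (b) 327 mg

Total Vd = 5.2 × 61 = 317.2 L
LD = Vd × C = 317.2 × 2.69 = 853.3 mg
CL = 0.693 × Vd / t½ = 0.693 × 317.2 / 35 = 6.281 L/h
D = CL × Css × τ / F = 6.281 × 2.69 × 6 / 0.31 = 327.0 mg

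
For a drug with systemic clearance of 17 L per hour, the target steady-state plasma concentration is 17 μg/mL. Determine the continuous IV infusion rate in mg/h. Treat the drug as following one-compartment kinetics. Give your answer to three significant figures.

289 mg/h

Rate = CL × Css = 17.00 × 17 = 289.0 mg/h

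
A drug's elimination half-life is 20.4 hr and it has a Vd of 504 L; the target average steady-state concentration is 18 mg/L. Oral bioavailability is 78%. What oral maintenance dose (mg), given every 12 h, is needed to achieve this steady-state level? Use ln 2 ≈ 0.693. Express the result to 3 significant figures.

4740 mg

k = 0.693/20.4 = 0.03397 h⁻¹, so CL = k·Vd = 0.03397 × 504.0 = 17.12 L/h
D = CL × Css × τ / F = 17.12 × 18 × 12 / 0.78 = 4741 mg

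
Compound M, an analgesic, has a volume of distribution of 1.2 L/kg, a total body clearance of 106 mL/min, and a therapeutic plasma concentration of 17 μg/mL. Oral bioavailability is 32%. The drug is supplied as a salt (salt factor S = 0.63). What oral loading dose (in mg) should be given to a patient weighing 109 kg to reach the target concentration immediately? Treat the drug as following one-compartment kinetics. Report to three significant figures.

Total Vd = 1.2 × 109 = 130.8 L
LD = Vd × C / F / S = 130.8 × 17.00 / 0.32 / 0.63 = 11030 mg

11000 mg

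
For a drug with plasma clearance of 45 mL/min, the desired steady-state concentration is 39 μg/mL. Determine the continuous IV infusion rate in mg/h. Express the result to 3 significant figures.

CL = 45 mL/min × 60/1000 = 2.700 L/h
R₀ = 2.700 × 39 = 105.3 mg/h

105 mg/h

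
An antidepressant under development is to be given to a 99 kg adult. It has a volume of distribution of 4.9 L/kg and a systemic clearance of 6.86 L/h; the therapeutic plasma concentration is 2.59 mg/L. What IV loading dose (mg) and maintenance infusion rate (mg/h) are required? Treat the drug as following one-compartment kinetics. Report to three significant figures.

Vd = 4.9 L/kg × 99 kg = 485.1 L
Loading: fill Vd to C_target → 485.1 L × 2.59 mg/L = 1256 mg
Infusion rate = 6.860 L/h × 2.59 mg/L = 17.77 mg/h

(a) 1260 mg; (b) 17.8 mg/h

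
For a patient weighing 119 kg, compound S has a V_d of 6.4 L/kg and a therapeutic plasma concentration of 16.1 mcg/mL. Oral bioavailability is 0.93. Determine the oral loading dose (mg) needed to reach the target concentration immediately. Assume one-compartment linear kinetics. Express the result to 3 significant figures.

Vd = 6.4 L/kg × 119 kg = 761.6 L
LD = Vd × C / F = 761.6 × 16.10 / 0.93 = 13180 mg

13200 mg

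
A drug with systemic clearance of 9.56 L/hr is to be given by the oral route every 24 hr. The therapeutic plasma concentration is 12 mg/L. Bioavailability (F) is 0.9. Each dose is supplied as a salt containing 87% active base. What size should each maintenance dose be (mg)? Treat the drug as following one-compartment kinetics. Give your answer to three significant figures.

D = CL × Css × τ / F / S = 9.560 × 12 × 24 / 0.9 / 0.87 = 3516 mg

3520 mg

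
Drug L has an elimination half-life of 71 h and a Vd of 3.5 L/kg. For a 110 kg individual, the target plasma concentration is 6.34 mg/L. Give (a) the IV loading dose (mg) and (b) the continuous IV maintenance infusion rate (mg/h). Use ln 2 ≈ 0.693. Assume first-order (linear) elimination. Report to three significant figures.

(a) 2440 mg; (b) 23.8 mg/h

Total Vd = 3.5 × 110 = 385.0 L
LD = Vd × C = 385.0 × 6.34 = 2441 mg
CL = 0.693 × Vd / t½ = 0.693 × 385.0 / 71 = 3.758 L/h
Infusion rate = CL × Css = 3.758 × 6.34 = 23.83 mg/h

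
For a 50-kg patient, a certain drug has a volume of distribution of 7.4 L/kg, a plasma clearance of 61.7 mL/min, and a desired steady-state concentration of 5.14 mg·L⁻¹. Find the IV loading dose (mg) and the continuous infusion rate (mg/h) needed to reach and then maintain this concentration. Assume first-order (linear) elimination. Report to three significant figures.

Vd(total) = 50 kg × 7.4 L/kg = 370.0 L
Loading dose = Vd × C = 370.0 × 5.14 = 1902 mg
CL = 61.7 mL/min × 60/1000 = 3.702 L/h
Maintenance: replace elimination → rate = CL × Css = 3.702 × 5.14 = 19.03 mg/h

(a) 1900 mg; (b) 19.0 mg/h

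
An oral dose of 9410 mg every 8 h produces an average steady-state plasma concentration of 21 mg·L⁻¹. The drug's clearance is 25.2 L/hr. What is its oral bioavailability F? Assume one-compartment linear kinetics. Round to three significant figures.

F·D/τ = CL·Css at steady state → F = CL·Css·τ / D.
F = 25.2 × 21 × 8 / 9410 = 0.450

0.450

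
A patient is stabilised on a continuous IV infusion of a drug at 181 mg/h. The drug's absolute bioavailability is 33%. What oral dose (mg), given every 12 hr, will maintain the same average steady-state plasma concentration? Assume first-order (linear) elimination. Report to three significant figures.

To maintain the same Css, the systemic dosing rate must be unchanged: F·D/τ = infusion rate.
D = rate × τ / F = 181 × 12 / 0.33 = 6582 mg

6580 mg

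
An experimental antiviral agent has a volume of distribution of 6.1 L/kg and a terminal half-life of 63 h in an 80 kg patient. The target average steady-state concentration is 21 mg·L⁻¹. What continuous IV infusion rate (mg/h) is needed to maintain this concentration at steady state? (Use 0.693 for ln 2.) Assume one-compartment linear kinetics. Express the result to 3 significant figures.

Total Vd = 6.1 × 80 = 488.0 L
k = 0.693/63 = 0.01100 h⁻¹, so CL = k·Vd = 0.01100 × 488.0 = 5.368 L/h
Infusion rate = CL × Css = 5.368 × 21 = 112.7 mg/h

113 mg/h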